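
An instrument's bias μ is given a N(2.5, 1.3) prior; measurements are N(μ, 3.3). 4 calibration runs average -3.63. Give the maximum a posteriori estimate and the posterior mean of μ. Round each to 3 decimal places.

maximum a posteriori estimate = -1.250, posterior mean = -1.250

Posterior for μ is Normal. Precision-weighted mean: (1/1.3·2.5 + 4/3.3·-3.63) / (1/1.3 + 4/3.3) = -1.250.
A Normal posterior is symmetric, so mode = mean.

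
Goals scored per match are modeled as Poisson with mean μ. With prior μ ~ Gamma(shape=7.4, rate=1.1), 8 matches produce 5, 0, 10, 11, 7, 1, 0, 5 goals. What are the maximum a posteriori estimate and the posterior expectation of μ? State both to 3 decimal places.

Σ counts = 39. Posterior: Gamma(shape = 7.4+39 = 46.4, rate = 1.1+8 = 9.1).
Mode = (α−1)/β = 45.4/9.1 = 4.989.
Mean = α/β = 46.4/9.1 = 5.099.
Right-skewed posterior ⇒ mode < mean.

μ_MAP = 4.989, E[μ|data] = 5.099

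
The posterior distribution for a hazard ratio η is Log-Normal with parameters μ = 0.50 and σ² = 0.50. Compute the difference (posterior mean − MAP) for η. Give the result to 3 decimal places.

Mode = exp(μ − σ²) = exp(0.00) = 1.000.
Mean = exp(μ + σ²/2) = exp(0.750) = 2.117.
Difference = 2.117 − 1.000 = 1.117.
Right-skewed posterior ⇒ mode < mean.

1.117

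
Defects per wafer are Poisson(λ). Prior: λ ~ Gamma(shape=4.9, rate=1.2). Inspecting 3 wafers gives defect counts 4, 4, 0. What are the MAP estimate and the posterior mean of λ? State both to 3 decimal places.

λ_MAP = 2.833, E[λ|data] = 3.071

Σ counts = 8. Posterior: Gamma(shape = 4.9+8 = 12.9, rate = 1.2+3 = 4.2).
Mode = (α−1)/β = 11.9/4.2 = 2.833.
Mean = α/β = 12.9/4.2 = 3.071.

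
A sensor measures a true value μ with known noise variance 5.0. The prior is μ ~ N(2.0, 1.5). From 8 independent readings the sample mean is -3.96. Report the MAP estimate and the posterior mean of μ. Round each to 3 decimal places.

MAP = -2.207, posterior mean = -2.207

Posterior for μ is Normal. Precision-weighted mean: (1/1.5·2.0 + 8/5.0·-3.96) / (1/1.5 + 8/5.0) = -2.207.
A Normal posterior is symmetric, so mode = mean.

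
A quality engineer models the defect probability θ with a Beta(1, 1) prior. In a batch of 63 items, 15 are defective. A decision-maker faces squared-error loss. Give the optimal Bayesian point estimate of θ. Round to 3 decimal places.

Posterior: Beta(1+15, 1+48) = Beta(16, 49).
Mode = (16−1)/(16+49−2) = 15/63 = 0.238.
With a flat prior the MAP equals the MLE, 15/63.
Mean = 16/(16+49) = 16/65 = 0.246.
Squared-error loss ⇒ the optimal estimator is the posterior mean.

0.246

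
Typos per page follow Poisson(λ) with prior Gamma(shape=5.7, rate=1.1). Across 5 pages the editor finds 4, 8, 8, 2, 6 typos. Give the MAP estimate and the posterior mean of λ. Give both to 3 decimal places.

Σ counts = 28. Posterior: Gamma(shape = 5.7+28 = 33.7, rate = 1.1+5 = 6.1).
Mode = (α−1)/β = 32.7/6.1 = 5.361.
Mean = α/β = 33.7/6.1 = 5.525.
Right-skewed posterior ⇒ mode < mean.

MAP = 5.361, posterior mean = 5.525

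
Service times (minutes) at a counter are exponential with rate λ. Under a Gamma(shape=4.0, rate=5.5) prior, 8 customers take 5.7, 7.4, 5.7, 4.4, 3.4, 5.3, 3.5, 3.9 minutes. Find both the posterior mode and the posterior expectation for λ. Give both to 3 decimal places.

MAP: 0.246. Posterior mean: 0.268.

Σ times = 39.3. Posterior: Gamma(shape = 4.0+8 = 12.0, rate = 5.5+39.3 = 44.8).
Mode = (α−1)/β = 11.0/44.8 = 0.246.
Mean = α/β = 12.0/44.8 = 0.268.
Right-skewed posterior ⇒ mode < mean.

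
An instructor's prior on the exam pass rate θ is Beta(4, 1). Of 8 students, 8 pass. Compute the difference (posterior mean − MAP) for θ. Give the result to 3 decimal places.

-0.077

Posterior: Beta(4+8, 1+0) = Beta(12, 1).
Since β = 1 ≤ 1 and α > 1, the Beta density is monotone increasing on [0,1]; the mode is at 1.
Mean = 12/(12+1) = 0.923.
Difference = 0.923 − 1.000 = -0.077.
Mode > mean: the posterior has a left tail.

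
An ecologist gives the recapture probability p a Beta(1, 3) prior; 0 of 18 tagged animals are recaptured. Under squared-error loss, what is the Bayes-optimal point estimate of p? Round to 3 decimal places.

0.045

Posterior: Beta(1+0, 3+18) = Beta(1, 21).
Since α = 1 ≤ 1 and β > 1, the Beta density is monotone decreasing on [0,1]; the mode is at 0.
Mean = 1/(1+21) = 0.045.
Squared-error loss ⇒ the optimal estimator is the posterior mean.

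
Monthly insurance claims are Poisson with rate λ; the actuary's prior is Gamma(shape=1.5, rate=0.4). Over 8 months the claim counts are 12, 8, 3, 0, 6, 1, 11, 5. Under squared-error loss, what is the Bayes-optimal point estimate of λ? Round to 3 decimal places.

Σ counts = 46. Posterior: Gamma(shape = 1.5+46 = 47.5, rate = 0.4+8 = 8.4).
Mode = (α−1)/β = 46.5/8.4 = 5.536.
Mean = α/β = 47.5/8.4 = 5.655.
Squared-error loss ⇒ the optimal estimator is the posterior mean.

5.655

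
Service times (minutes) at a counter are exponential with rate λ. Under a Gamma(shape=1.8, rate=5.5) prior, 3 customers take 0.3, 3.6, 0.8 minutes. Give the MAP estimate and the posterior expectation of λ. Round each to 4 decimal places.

MAP = 0.3725; posterior mean = 0.4706

Σ times = 4.7. Posterior: Gamma(shape = 1.8+3 = 4.8, rate = 5.5+4.7 = 10.2).
Mode = (α−1)/β = 3.8/10.2 = 0.3725.
Mean = α/β = 4.8/10.2 = 0.4706.
Right-skewed posterior ⇒ mode < mean.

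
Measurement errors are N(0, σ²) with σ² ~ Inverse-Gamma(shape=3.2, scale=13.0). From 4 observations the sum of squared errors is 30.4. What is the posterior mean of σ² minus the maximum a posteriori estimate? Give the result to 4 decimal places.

2.1659

Posterior: Inverse-Gamma(shape = 3.2+4/2 = 5.2, scale = 13.0+30.4/2 = 28.2).
Mode = β/(α+1) = 28.2/6.2 = 4.5484.
Mean = β/(α−1) = 28.2/4.2 = 6.7143.
Difference = 6.7143 − 4.5484 = 2.1659.
Mean > mode: the posterior has a right tail.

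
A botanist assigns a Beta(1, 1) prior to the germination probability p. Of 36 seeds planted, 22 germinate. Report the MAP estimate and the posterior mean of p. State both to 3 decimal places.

Posterior: Beta(1+22, 1+14) = Beta(23, 15).
Mode = (23−1)/(23+15−2) = 22/36 = 0.611.
Mean = 23/(23+15) = 23/38 = 0.605.

MAP = 0.611, posterior mean = 0.605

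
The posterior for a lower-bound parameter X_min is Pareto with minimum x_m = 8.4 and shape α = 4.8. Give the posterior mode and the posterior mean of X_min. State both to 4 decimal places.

The Pareto density is strictly decreasing on [x_m, ∞), so the mode is x_m = 8.4000.
Mean = α·x_m/(α−1) = 4.8·8.4/3.8 = 10.6105.

MAP: 8.4000. Posterior mean: 10.6105.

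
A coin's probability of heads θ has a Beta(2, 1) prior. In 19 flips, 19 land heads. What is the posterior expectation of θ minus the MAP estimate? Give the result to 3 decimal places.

Posterior: Beta(2+19, 1+0) = Beta(21, 1).
Since β = 1 ≤ 1 and α > 1, the Beta density is monotone increasing on [0,1]; the mode is at 1.
Mean = 21/(21+1) = 0.955.
Difference = 0.955 − 1.000 = -0.045.
Left-skewed posterior ⇒ mean < mode.

-0.045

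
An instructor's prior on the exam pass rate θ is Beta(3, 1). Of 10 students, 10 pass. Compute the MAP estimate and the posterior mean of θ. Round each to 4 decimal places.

Posterior: Beta(3+10, 1+0) = Beta(13, 1).
Since β = 1 ≤ 1 and α > 1, the Beta density is monotone increasing on [0,1]; the mode is at 1.
Mean = 13/(13+1) = 0.9286.
The mean is pulled below the mode by the posterior's left skew.

MAP estimate = 1.0000, posterior mean = 0.9286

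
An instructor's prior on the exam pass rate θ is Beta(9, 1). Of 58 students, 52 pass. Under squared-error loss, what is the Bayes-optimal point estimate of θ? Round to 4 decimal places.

Posterior: Beta(9+52, 1+6) = Beta(61, 7).
Mode = (61−1)/(61+7−2) = 60/66 = 0.9091.
Mean = 61/(61+7) = 61/68 = 0.8971.
Squared-error loss ⇒ the optimal estimator is the posterior mean.

0.8971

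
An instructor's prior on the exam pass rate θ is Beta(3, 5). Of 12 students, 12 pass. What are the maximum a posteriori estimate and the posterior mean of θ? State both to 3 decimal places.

MAP = 0.778, posterior mean = 0.750

Posterior: Beta(3+12, 5+0) = Beta(15, 5).
Mode = (15−1)/(15+5−2) = 14/18 = 0.778.
Mean = 15/(15+5) = 15/20 = 0.750.
The mean is pulled below the mode by the posterior's left skew.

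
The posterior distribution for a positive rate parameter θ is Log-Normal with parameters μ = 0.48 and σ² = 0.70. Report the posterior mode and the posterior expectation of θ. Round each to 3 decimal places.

MAP: 0.803. Posterior mean: 2.293.

Mode = exp(μ − σ²) = exp(-0.22) = 0.803.
Mean = exp(μ + σ²/2) = exp(0.830) = 2.293.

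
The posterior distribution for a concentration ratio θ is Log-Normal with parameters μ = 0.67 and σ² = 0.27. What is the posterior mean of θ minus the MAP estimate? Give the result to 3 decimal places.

Mode = exp(μ − σ²) = exp(0.40) = 1.492.
Mean = exp(μ + σ²/2) = exp(0.805) = 2.237.
Difference = 2.237 − 1.492 = 0.745.

0.745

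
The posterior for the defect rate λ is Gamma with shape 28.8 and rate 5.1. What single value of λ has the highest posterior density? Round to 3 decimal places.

5.451

Mode = (α−1)/β = 27.8/5.1 = 5.451.
Mean = α/β = 28.8/5.1 = 5.647.
This is the posterior mode — the MAP estimate.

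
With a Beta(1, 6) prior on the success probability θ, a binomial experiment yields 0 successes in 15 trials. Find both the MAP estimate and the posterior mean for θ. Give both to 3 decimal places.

MAP estimate = 0.000, posterior mean = 0.045

Posterior: Beta(1+0, 6+15) = Beta(1, 21).
Since α = 1 ≤ 1 and β > 1, the Beta density is monotone decreasing on [0,1]; the mode is at 0.
Mean = 1/(1+21) = 0.045.
Mean > mode: the posterior has a right tail.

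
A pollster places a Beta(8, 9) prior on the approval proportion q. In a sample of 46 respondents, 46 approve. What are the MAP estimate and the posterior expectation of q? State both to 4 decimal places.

Posterior: Beta(8+46, 9+0) = Beta(54, 9).
Mode = (54−1)/(54+9−2) = 53/61 = 0.8689.
Mean = 54/(54+9) = 54/63 = 0.8571.
The mean is pulled below the mode by the posterior's left skew.

MAP = 0.8689; posterior mean = 0.8571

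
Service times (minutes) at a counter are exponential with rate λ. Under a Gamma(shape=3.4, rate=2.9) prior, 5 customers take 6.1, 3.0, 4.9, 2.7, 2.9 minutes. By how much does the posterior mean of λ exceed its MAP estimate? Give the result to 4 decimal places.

Σ times = 19.6. Posterior: Gamma(shape = 3.4+5 = 8.4, rate = 2.9+19.6 = 22.5).
Mode = (α−1)/β = 7.4/22.5 = 0.3289.
Mean = α/β = 8.4/22.5 = 0.3733.
Difference = 0.3733 − 0.3289 = 0.0444.
The mean is pulled above the mode by the posterior's right skew.

0.0444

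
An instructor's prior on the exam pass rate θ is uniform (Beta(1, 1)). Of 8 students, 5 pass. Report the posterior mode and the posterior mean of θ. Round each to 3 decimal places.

MAP = 0.625, posterior mean = 0.600

Posterior: Beta(1+5, 1+3) = Beta(6, 4).
Mode = (6−1)/(6+4−2) = 5/8 = 0.625.
With a flat prior the MAP equals the MLE, 5/8.
Mean = 6/(6+4) = 6/10 = 0.600.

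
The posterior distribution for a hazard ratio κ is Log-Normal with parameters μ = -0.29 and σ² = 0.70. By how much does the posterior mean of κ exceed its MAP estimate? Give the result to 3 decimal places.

Mode = exp(μ − σ²) = exp(-0.99) = 0.372.
Mean = exp(μ + σ²/2) = exp(0.060) = 1.062.
Difference = 1.062 − 0.372 = 0.690.
Right-skewed posterior ⇒ mode < mean.

0.690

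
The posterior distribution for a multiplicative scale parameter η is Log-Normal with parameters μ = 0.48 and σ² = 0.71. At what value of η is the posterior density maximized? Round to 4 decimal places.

0.7945

Mode = exp(μ − σ²) = exp(-0.23) = 0.7945.
Mean = exp(μ + σ²/2) = exp(0.835) = 2.3048.
This is the posterior mode — the MAP estimate.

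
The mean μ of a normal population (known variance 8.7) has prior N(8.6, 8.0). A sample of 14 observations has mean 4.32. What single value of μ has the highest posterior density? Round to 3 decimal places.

4.629

Posterior for μ is Normal. Precision-weighted mean: (1/8.0·8.6 + 14/8.7·4.32) / (1/8.0 + 14/8.7) = 4.629.
A Normal posterior is symmetric, so mode = mean.
This is the posterior mode — the MAP estimate.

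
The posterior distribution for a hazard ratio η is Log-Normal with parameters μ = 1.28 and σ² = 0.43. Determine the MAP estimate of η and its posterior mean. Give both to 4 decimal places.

MAP = 2.3396; posterior mean = 4.4593

Mode = exp(μ − σ²) = exp(0.85) = 2.3396.
Mean = exp(μ + σ²/2) = exp(1.495) = 4.4593.
Right-skewed posterior ⇒ mode < mean.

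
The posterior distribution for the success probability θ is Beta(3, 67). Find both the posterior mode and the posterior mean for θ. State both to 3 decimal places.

posterior mode = 0.029, posterior mean = 0.043

Mode = (3−1)/(3+67−2) = 2/68 = 0.029.
Mean = 3/(3+67) = 3/70 = 0.043.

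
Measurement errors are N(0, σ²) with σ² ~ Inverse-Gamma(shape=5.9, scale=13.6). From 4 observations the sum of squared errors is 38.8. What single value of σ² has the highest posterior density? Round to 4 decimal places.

Posterior: Inverse-Gamma(shape = 5.9+4/2 = 7.9, scale = 13.6+38.8/2 = 33.0).
Mode = β/(α+1) = 33.0/8.9 = 3.7079.
Mean = β/(α−1) = 33.0/6.9 = 4.7826.
This is the posterior mode — the MAP estimate.

3.7079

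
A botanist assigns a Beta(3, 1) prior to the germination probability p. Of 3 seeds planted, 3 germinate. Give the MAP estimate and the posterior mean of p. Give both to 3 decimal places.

MAP = 1.000; posterior mean = 0.857

Posterior: Beta(3+3, 1+0) = Beta(6, 1).
Since β = 1 ≤ 1 and α > 1, the Beta density is monotone increasing on [0,1]; the mode is at 1.
Mean = 6/(6+1) = 0.857.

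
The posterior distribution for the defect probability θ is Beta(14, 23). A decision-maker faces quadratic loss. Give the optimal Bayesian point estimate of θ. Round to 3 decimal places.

0.378

Mode = (14−1)/(14+23−2) = 13/35 = 0.371.
Mean = 14/(14+23) = 14/37 = 0.378.
Quadratic loss ⇒ the optimal estimator is the posterior mean.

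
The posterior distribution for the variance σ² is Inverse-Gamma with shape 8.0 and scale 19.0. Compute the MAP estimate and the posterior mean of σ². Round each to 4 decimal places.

MAP estimate = 2.1111, posterior mean = 2.7143

Mode = β/(α+1) = 19.0/9.0 = 2.1111.
Mean = β/(α−1) = 19.0/7.0 = 2.7143.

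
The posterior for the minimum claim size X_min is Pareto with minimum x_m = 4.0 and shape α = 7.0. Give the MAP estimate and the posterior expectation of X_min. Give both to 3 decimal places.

The Pareto density is strictly decreasing on [x_m, ∞), so the mode is x_m = 4.000.
Mean = α·x_m/(α−1) = 7.0·4.0/6.0 = 4.667.

MAP = 4.000; posterior mean = 4.667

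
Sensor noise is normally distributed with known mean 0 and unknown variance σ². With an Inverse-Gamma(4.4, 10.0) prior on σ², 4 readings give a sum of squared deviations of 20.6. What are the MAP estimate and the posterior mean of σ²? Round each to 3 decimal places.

MAP = 2.743, posterior mean = 3.759

Posterior: Inverse-Gamma(shape = 4.4+4/2 = 6.4, scale = 10.0+20.6/2 = 20.3).
Mode = β/(α+1) = 20.3/7.4 = 2.743.
Mean = β/(α−1) = 20.3/5.4 = 3.759.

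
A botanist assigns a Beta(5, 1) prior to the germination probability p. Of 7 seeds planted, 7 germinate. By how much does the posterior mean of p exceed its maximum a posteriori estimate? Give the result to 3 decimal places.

Posterior: Beta(5+7, 1+0) = Beta(12, 1).
Since β = 1 ≤ 1 and α > 1, the Beta density is monotone increasing on [0,1]; the mode is at 1.
Mean = 12/(12+1) = 0.923.
Difference = 0.923 − 1.000 = -0.077.
Mode > mean: the posterior has a left tail.

-0.077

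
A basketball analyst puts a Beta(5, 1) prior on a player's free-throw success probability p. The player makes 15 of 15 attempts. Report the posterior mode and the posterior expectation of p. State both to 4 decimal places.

Posterior: Beta(5+15, 1+0) = Beta(20, 1).
Since β = 1 ≤ 1 and α > 1, the Beta density is monotone increasing on [0,1]; the mode is at 1.
Mean = 20/(20+1) = 0.9524.

p_MAP = 1.0000, E[p|data] = 0.9524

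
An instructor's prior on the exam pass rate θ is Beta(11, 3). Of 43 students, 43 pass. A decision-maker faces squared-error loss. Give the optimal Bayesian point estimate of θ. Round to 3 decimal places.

Posterior: Beta(11+43, 3+0) = Beta(54, 3).
Mode = (54−1)/(54+3−2) = 53/55 = 0.964.
Mean = 54/(54+3) = 54/57 = 0.947.
Squared-error loss ⇒ the optimal estimator is the posterior mean.

0.947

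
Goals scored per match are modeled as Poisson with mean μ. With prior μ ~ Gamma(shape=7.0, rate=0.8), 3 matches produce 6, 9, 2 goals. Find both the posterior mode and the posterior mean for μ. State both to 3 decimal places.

MAP: 6.053. Posterior mean: 6.316.

Σ counts = 17. Posterior: Gamma(shape = 7.0+17 = 24.0, rate = 0.8+3 = 3.8).
Mode = (α−1)/β = 23.0/3.8 = 6.053.
Mean = α/β = 24.0/3.8 = 6.316.
Mean > mode: the posterior has a right tail.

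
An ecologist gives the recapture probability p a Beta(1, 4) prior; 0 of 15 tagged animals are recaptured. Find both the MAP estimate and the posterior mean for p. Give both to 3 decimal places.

MAP: 0.000. Posterior mean: 0.050.

Posterior: Beta(1+0, 4+15) = Beta(1, 19).
Since α = 1 ≤ 1 and β > 1, the Beta density is monotone decreasing on [0,1]; the mode is at 0.
Mean = 1/(1+19) = 0.050.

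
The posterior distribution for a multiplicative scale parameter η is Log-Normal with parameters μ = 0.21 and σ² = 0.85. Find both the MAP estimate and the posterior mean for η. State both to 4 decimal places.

Mode = exp(μ − σ²) = exp(-0.64) = 0.5273.
Mean = exp(μ + σ²/2) = exp(0.635) = 1.8870.
The mean is pulled above the mode by the posterior's right skew.

MAP estimate = 0.5273, posterior mean = 1.8870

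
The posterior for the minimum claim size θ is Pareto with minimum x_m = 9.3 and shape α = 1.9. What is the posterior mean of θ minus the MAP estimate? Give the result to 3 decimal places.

10.333

The Pareto density is strictly decreasing on [x_m, ∞), so the mode is x_m = 9.300.
Mean = α·x_m/(α−1) = 1.9·9.3/0.9 = 19.633.
Difference = 19.633 − 9.300 = 10.333.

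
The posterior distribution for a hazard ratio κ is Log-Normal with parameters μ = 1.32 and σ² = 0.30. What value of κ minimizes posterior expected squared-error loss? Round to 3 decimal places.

Mode = exp(μ − σ²) = exp(1.02) = 2.773.
Mean = exp(μ + σ²/2) = exp(1.470) = 4.349.
Squared-error loss ⇒ the optimal estimator is the posterior mean.

4.349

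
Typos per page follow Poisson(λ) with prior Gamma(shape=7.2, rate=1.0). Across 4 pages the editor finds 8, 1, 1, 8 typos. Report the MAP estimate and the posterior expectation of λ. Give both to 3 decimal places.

Σ counts = 18. Posterior: Gamma(shape = 7.2+18 = 25.2, rate = 1.0+4 = 5.0).
Mode = (α−1)/β = 24.2/5.0 = 4.840.
Mean = α/β = 25.2/5.0 = 5.040.

MAP estimate = 4.840, posterior expectation = 5.040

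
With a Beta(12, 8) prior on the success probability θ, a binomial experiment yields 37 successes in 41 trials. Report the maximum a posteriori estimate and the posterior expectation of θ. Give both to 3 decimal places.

Posterior: Beta(12+37, 8+4) = Beta(49, 12).
Mode = (49−1)/(49+12−2) = 48/59 = 0.814.
Mean = 49/(49+12) = 49/61 = 0.803.

θ_MAP = 0.814, E[θ|data] = 0.803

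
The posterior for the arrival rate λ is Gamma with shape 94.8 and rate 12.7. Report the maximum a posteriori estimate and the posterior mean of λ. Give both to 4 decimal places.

MAP: 7.3858. Posterior mean: 7.4646.

Mode = (α−1)/β = 93.8/12.7 = 7.3858.
Mean = α/β = 94.8/12.7 = 7.4646.
The mean is pulled above the mode by the posterior's right skew.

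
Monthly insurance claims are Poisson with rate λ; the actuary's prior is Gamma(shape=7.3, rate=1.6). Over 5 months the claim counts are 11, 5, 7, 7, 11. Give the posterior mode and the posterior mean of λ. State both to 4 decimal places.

MAP = 7.1667; posterior mean = 7.3182

Σ counts = 41. Posterior: Gamma(shape = 7.3+41 = 48.3, rate = 1.6+5 = 6.6).
Mode = (α−1)/β = 47.3/6.6 = 7.1667.
Mean = α/β = 48.3/6.6 = 7.3182.
Right-skewed posterior ⇒ mode < mean.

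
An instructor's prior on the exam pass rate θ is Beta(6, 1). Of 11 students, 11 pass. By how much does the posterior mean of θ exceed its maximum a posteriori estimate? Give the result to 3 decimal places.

-0.056

Posterior: Beta(6+11, 1+0) = Beta(17, 1).
Since β = 1 ≤ 1 and α > 1, the Beta density is monotone increasing on [0,1]; the mode is at 1.
Mean = 17/(17+1) = 0.944.
Difference = 0.944 − 1.000 = -0.056.
The posterior is left-skewed, so the mode exceeds the mean.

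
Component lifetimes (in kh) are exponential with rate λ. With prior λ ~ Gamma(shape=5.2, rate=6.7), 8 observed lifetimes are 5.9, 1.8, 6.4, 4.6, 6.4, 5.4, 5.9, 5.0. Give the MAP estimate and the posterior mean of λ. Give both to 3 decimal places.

Σ times = 41.4. Posterior: Gamma(shape = 5.2+8 = 13.2, rate = 6.7+41.4 = 48.1).
Mode = (α−1)/β = 12.2/48.1 = 0.254.
Mean = α/β = 13.2/48.1 = 0.274.

MAP: 0.254. Posterior mean: 0.274.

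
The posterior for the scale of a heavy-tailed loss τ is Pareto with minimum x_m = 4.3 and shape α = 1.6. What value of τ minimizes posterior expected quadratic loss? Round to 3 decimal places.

The Pareto density is strictly decreasing on [x_m, ∞), so the mode is x_m = 4.300.
Mean = α·x_m/(α−1) = 1.6·4.3/0.6 = 11.467.
Quadratic loss ⇒ the optimal estimator is the posterior mean.

11.467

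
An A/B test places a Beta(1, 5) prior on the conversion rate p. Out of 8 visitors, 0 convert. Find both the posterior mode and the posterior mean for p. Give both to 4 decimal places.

Posterior: Beta(1+0, 5+8) = Beta(1, 13).
Since α = 1 ≤ 1 and β > 1, the Beta density is monotone decreasing on [0,1]; the mode is at 0.
Mean = 1/(1+13) = 0.0714.

MAP: 0.0000. Posterior mean: 0.0714.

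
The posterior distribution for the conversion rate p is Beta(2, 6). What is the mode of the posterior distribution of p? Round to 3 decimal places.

0.167

Mode = (2−1)/(2+6−2) = 1/6 = 0.167.
Mean = 2/(2+6) = 2/8 = 0.250.
This is the posterior mode — the MAP estimate.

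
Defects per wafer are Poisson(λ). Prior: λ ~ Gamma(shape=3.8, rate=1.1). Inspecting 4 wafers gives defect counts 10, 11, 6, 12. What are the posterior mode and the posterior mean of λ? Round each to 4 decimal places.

MAP: 8.1961. Posterior mean: 8.3922.

Σ counts = 39. Posterior: Gamma(shape = 3.8+39 = 42.8, rate = 1.1+4 = 5.1).
Mode = (α−1)/β = 41.8/5.1 = 8.1961.
Mean = α/β = 42.8/5.1 = 8.3922.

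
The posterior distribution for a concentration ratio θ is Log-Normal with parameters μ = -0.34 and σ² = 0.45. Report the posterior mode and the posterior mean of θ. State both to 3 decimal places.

Mode = exp(μ − σ²) = exp(-0.79) = 0.454.
Mean = exp(μ + σ²/2) = exp(-0.115) = 0.891.

MAP = 0.454, posterior mean = 0.891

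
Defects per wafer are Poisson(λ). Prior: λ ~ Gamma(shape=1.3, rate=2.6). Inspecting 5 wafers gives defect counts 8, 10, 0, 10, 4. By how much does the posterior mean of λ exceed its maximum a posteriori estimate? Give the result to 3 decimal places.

0.132

Σ counts = 32. Posterior: Gamma(shape = 1.3+32 = 33.3, rate = 2.6+5 = 7.6).
Mode = (α−1)/β = 32.3/7.6 = 4.250.
Mean = α/β = 33.3/7.6 = 4.382.
Difference = 4.382 − 4.250 = 0.132.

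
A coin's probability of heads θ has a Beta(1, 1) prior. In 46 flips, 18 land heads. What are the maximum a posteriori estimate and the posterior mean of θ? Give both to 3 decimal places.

MAP: 0.391. Posterior mean: 0.396.

Posterior: Beta(1+18, 1+28) = Beta(19, 29).
Mode = (19−1)/(19+29−2) = 18/46 = 0.391.
With a flat prior the MAP equals the MLE, 18/46.
Mean = 19/(19+29) = 19/48 = 0.396.
Mean > mode: the posterior has a right tail.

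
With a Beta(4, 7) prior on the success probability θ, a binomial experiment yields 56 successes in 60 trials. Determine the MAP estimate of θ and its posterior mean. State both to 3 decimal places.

Posterior: Beta(4+56, 7+4) = Beta(60, 11).
Mode = (60−1)/(60+11−2) = 59/69 = 0.855.
Mean = 60/(60+11) = 60/71 = 0.845.
Left-skewed posterior ⇒ mean < mode.

MAP: 0.855. Posterior mean: 0.845.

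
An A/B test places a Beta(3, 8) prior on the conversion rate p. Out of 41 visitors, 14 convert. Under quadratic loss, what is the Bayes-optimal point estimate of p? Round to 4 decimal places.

0.3269

Posterior: Beta(3+14, 8+27) = Beta(17, 35).
Mode = (17−1)/(17+35−2) = 16/50 = 0.3200.
Mean = 17/(17+35) = 17/52 = 0.3269.
Quadratic loss ⇒ the optimal estimator is the posterior mean.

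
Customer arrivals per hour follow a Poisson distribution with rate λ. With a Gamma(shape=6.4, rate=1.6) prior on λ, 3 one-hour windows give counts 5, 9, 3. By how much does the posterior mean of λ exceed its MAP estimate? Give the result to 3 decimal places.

0.217

Σ counts = 17. Posterior: Gamma(shape = 6.4+17 = 23.4, rate = 1.6+3 = 4.6).
Mode = (α−1)/β = 22.4/4.6 = 4.870.
Mean = α/β = 23.4/4.6 = 5.087.
Difference = 5.087 − 4.870 = 0.217.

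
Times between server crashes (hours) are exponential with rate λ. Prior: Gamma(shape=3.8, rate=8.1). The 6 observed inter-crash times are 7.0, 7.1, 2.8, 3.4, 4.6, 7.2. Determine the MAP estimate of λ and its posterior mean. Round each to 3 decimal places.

Σ times = 32.1. Posterior: Gamma(shape = 3.8+6 = 9.8, rate = 8.1+32.1 = 40.2).
Mode = (α−1)/β = 8.8/40.2 = 0.219.
Mean = α/β = 9.8/40.2 = 0.244.
Right-skewed posterior ⇒ mode < mean.

MAP = 0.219, posterior mean = 0.244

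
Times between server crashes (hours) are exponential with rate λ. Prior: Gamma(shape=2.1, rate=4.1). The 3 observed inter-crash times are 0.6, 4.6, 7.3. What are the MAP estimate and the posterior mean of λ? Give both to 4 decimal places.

Σ times = 12.5. Posterior: Gamma(shape = 2.1+3 = 5.1, rate = 4.1+12.5 = 16.6).
Mode = (α−1)/β = 4.1/16.6 = 0.2470.
Mean = α/β = 5.1/16.6 = 0.3072.
The mean is pulled above the mode by the posterior's right skew.

λ_MAP = 0.2470, E[λ|data] = 0.3072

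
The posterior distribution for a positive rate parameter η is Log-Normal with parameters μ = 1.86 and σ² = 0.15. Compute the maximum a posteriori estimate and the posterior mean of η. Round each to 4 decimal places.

MAP = 5.5290, posterior mean = 6.9240

Mode = exp(μ − σ²) = exp(1.71) = 5.5290.
Mean = exp(μ + σ²/2) = exp(1.935) = 6.9240.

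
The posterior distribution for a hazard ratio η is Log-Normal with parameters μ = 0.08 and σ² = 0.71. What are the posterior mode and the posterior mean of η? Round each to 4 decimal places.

posterior mode = 0.5326, posterior mean = 1.5450

Mode = exp(μ − σ²) = exp(-0.63) = 0.5326.
Mean = exp(μ + σ²/2) = exp(0.435) = 1.5450.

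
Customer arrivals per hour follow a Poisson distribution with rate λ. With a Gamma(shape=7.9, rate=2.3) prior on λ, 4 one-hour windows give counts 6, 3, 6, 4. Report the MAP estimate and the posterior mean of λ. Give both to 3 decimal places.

Σ counts = 19. Posterior: Gamma(shape = 7.9+19 = 26.9, rate = 2.3+4 = 6.3).
Mode = (α−1)/β = 25.9/6.3 = 4.111.
Mean = α/β = 26.9/6.3 = 4.270.

λ_MAP = 4.111, E[λ|data] = 4.270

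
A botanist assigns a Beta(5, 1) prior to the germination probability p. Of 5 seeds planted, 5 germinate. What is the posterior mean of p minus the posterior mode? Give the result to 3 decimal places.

-0.091

Posterior: Beta(5+5, 1+0) = Beta(10, 1).
Since β = 1 ≤ 1 and α > 1, the Beta density is monotone increasing on [0,1]; the mode is at 1.
Mean = 10/(10+1) = 0.909.
Difference = 0.909 − 1.000 = -0.091.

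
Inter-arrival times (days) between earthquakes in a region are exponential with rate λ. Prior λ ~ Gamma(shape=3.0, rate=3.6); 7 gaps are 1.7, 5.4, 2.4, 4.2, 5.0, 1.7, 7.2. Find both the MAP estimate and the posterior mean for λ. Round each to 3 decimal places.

MAP = 0.288, posterior mean = 0.321

Σ times = 27.6. Posterior: Gamma(shape = 3.0+7 = 10.0, rate = 3.6+27.6 = 31.2).
Mode = (α−1)/β = 9.0/31.2 = 0.288.
Mean = α/β = 10.0/31.2 = 0.321.
Right-skewed posterior ⇒ mode < mean.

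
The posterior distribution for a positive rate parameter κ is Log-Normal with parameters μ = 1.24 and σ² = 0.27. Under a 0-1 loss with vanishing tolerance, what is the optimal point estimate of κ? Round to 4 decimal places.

Mode = exp(μ − σ²) = exp(0.97) = 2.6379.
Mean = exp(μ + σ²/2) = exp(1.375) = 3.9551.
This is the posterior mode — the MAP estimate.

2.6379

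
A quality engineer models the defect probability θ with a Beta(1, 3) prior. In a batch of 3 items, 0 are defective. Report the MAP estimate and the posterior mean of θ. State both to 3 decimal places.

Posterior: Beta(1+0, 3+3) = Beta(1, 6).
Since α = 1 ≤ 1 and β > 1, the Beta density is monotone decreasing on [0,1]; the mode is at 0.
Mean = 1/(1+6) = 0.143.
The posterior is right-skewed, so the mean exceeds the mode.

θ_MAP = 0.000, E[θ|data] = 0.143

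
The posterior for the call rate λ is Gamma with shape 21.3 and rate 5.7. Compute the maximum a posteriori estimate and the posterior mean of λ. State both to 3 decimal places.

MAP = 3.561, posterior mean = 3.737

Mode = (α−1)/β = 20.3/5.7 = 3.561.
Mean = α/β = 21.3/5.7 = 3.737.
The posterior is right-skewed, so the mean exceeds the mode.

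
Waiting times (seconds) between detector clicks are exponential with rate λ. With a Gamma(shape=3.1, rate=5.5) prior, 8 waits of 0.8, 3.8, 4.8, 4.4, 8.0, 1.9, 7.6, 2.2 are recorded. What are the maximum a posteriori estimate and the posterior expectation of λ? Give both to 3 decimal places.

Σ times = 33.5. Posterior: Gamma(shape = 3.1+8 = 11.1, rate = 5.5+33.5 = 39.0).
Mode = (α−1)/β = 10.1/39.0 = 0.259.
Mean = α/β = 11.1/39.0 = 0.285.
Right-skewed posterior ⇒ mode < mean.

MAP = 0.259, posterior mean = 0.285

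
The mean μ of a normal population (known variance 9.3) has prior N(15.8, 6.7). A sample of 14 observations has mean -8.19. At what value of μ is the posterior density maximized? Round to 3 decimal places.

Posterior for μ is Normal. Precision-weighted mean: (1/6.7·15.8 + 14/9.3·-8.19) / (1/6.7 + 14/9.3) = -6.026.
A Normal posterior is symmetric, so mode = mean.
This is the posterior mode — the MAP estimate.

-6.026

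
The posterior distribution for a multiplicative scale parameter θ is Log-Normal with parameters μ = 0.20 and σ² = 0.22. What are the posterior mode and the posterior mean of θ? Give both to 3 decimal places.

MAP: 0.980. Posterior mean: 1.363.

Mode = exp(μ − σ²) = exp(-0.02) = 0.980.
Mean = exp(μ + σ²/2) = exp(0.310) = 1.363.
The mean is pulled above the mode by the posterior's right skew.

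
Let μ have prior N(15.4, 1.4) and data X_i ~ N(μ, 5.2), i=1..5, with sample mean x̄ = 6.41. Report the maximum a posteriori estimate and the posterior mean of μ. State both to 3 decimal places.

μ_MAP = 10.242, E[μ|data] = 10.242

Posterior for μ is Normal. Precision-weighted mean: (1/1.4·15.4 + 5/5.2·6.41) / (1/1.4 + 5/5.2) = 10.242.
A Normal posterior is symmetric, so mode = mean.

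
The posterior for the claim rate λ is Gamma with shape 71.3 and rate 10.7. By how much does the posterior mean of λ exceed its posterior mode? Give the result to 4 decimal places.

0.0935

Mode = (α−1)/β = 70.3/10.7 = 6.5701.
Mean = α/β = 71.3/10.7 = 6.6636.
Difference = 6.6636 − 6.5701 = 0.0935.
Right-skewed posterior ⇒ mode < mean.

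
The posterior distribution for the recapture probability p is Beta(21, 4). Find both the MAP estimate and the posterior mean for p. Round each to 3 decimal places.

Mode = (21−1)/(21+4−2) = 20/23 = 0.870.
Mean = 21/(21+4) = 21/25 = 0.840.
Mode > mean: the posterior has a left tail.

MAP estimate = 0.870, posterior mean = 0.840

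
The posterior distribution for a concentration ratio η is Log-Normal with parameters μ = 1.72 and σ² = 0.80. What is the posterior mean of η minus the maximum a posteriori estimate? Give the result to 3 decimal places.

5.822

Mode = exp(μ − σ²) = exp(0.92) = 2.509.
Mean = exp(μ + σ²/2) = exp(2.120) = 8.331.
Difference = 8.331 − 2.509 = 5.822.
Right-skewed posterior ⇒ mode < mean.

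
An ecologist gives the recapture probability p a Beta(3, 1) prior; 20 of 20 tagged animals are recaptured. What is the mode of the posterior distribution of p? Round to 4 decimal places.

Posterior: Beta(3+20, 1+0) = Beta(23, 1).
Since β = 1 ≤ 1 and α > 1, the Beta density is monotone increasing on [0,1]; the mode is at 1.
Mean = 23/(23+1) = 0.9583.
This is the posterior mode — the MAP estimate.

1.0000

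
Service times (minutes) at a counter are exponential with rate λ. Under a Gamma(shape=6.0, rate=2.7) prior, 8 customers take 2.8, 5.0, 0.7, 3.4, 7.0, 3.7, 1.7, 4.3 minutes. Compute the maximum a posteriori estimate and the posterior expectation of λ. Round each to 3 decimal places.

Σ times = 28.6. Posterior: Gamma(shape = 6.0+8 = 14.0, rate = 2.7+28.6 = 31.3).
Mode = (α−1)/β = 13.0/31.3 = 0.415.
Mean = α/β = 14.0/31.3 = 0.447.
Mean > mode: the posterior has a right tail.

MAP: 0.415. Posterior mean: 0.447.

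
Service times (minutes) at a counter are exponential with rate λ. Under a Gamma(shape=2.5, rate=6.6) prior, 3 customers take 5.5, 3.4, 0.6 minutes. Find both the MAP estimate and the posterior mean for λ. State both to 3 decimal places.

Σ times = 9.5. Posterior: Gamma(shape = 2.5+3 = 5.5, rate = 6.6+9.5 = 16.1).
Mode = (α−1)/β = 4.5/16.1 = 0.280.
Mean = α/β = 5.5/16.1 = 0.342.

MAP: 0.280. Posterior mean: 0.342.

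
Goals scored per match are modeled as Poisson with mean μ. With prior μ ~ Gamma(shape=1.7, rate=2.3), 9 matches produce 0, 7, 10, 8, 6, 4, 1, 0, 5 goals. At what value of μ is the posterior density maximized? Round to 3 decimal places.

Σ counts = 41. Posterior: Gamma(shape = 1.7+41 = 42.7, rate = 2.3+9 = 11.3).
Mode = (α−1)/β = 41.7/11.3 = 3.690.
Mean = α/β = 42.7/11.3 = 3.779.
This is the posterior mode — the MAP estimate.

3.690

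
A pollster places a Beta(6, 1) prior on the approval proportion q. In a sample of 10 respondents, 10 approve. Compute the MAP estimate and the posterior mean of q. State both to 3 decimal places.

MAP: 1.000. Posterior mean: 0.941.

Posterior: Beta(6+10, 1+0) = Beta(16, 1).
Since β = 1 ≤ 1 and α > 1, the Beta density is monotone increasing on [0,1]; the mode is at 1.
Mean = 16/(16+1) = 0.941.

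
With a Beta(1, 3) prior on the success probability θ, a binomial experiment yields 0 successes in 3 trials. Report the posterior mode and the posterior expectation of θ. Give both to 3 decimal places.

Posterior: Beta(1+0, 3+3) = Beta(1, 6).
Since α = 1 ≤ 1 and β > 1, the Beta density is monotone decreasing on [0,1]; the mode is at 0.
Mean = 1/(1+6) = 0.143.

MAP = 0.000, posterior mean = 0.143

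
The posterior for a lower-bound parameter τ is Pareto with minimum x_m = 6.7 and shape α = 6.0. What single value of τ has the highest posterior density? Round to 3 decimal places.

The Pareto density is strictly decreasing on [x_m, ∞), so the mode is x_m = 6.700.
Mean = α·x_m/(α−1) = 6.0·6.7/5.0 = 8.040.
This is the posterior mode — the MAP estimate.

6.700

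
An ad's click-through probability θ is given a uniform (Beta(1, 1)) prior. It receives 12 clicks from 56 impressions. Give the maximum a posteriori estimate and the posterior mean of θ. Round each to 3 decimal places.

MAP = 0.214; posterior mean = 0.224

Posterior: Beta(1+12, 1+44) = Beta(13, 45).
Mode = (13−1)/(13+45−2) = 12/56 = 0.214.
Mean = 13/(13+45) = 13/58 = 0.224.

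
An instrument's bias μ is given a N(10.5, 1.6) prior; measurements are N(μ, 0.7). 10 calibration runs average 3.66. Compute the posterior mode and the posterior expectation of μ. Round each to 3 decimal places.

Posterior for μ is Normal. Precision-weighted mean: (1/1.6·10.5 + 10/0.7·3.66) / (1/1.6 + 10/0.7) = 3.947.
A Normal posterior is symmetric, so mode = mean.

posterior mode = 3.947, posterior expectation = 3.947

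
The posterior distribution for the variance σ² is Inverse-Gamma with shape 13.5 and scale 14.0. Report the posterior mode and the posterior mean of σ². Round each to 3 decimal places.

Mode = β/(α+1) = 14.0/14.5 = 0.966.
Mean = β/(α−1) = 14.0/12.5 = 1.120.
The mean is pulled above the mode by the posterior's right skew.

MAP = 0.966; posterior mean = 1.120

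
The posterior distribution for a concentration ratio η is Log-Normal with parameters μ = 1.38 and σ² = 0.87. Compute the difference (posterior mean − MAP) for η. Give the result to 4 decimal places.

4.4758

Mode = exp(μ − σ²) = exp(0.51) = 1.6653.
Mean = exp(μ + σ²/2) = exp(1.815) = 6.1411.
Difference = 6.1411 − 1.6653 = 4.4758.
Right-skewed posterior ⇒ mode < mean.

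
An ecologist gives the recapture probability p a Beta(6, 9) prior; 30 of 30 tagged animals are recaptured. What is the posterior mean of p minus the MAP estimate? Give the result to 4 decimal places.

-0.0140

Posterior: Beta(6+30, 9+0) = Beta(36, 9).
Mode = (36−1)/(36+9−2) = 35/43 = 0.8140.
Mean = 36/(36+9) = 36/45 = 0.8000.
Difference = 0.8000 − 0.8140 = -0.0140.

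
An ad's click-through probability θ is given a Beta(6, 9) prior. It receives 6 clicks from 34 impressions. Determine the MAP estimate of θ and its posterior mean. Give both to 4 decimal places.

MAP: 0.2340. Posterior mean: 0.2449.

Posterior: Beta(6+6, 9+28) = Beta(12, 37).
Mode = (12−1)/(12+37−2) = 11/47 = 0.2340.
Mean = 12/(12+37) = 12/49 = 0.2449.
Mean > mode: the posterior has a right tail.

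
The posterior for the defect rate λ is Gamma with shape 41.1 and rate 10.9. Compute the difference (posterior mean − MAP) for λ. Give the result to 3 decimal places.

Mode = (α−1)/β = 40.1/10.9 = 3.679.
Mean = α/β = 41.1/10.9 = 3.771.
Difference = 3.771 − 3.679 = 0.092.
Mean > mode: the posterior has a right tail.

0.092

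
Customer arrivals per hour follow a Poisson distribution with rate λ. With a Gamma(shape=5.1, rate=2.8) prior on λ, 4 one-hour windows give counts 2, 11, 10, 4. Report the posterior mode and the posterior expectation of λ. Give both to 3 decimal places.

MAP = 4.574; posterior mean = 4.721

Σ counts = 27. Posterior: Gamma(shape = 5.1+27 = 32.1, rate = 2.8+4 = 6.8).
Mode = (α−1)/β = 31.1/6.8 = 4.574.
Mean = α/β = 32.1/6.8 = 4.721.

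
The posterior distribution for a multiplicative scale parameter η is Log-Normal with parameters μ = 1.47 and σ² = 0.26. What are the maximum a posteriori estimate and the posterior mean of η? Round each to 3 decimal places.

η_MAP = 3.353, E[η|data] = 4.953

Mode = exp(μ − σ²) = exp(1.21) = 3.353.
Mean = exp(μ + σ²/2) = exp(1.600) = 4.953.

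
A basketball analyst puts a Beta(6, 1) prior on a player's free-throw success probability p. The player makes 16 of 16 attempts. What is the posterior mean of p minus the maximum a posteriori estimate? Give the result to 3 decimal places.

Posterior: Beta(6+16, 1+0) = Beta(22, 1).
Since β = 1 ≤ 1 and α > 1, the Beta density is monotone increasing on [0,1]; the mode is at 1.
Mean = 22/(22+1) = 0.957.
Difference = 0.957 − 1.000 = -0.043.

-0.043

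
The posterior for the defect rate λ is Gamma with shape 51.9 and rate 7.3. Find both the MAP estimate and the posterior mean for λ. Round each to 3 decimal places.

λ_MAP = 6.973, E[λ|data] = 7.110

Mode = (α−1)/β = 50.9/7.3 = 6.973.
Mean = α/β = 51.9/7.3 = 7.110.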